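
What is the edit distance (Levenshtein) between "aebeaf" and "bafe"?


Computing edit distance: "aebeaf" -> "bafe"
DP table:
           b    a    f    e
      0    1    2    3    4
  a   1    1    1    2    3
  e   2    2    2    2    2
  b   3    2    3    3    3
  e   4    3    3    4    3
  a   5    4    3    4    4
  f   6    5    4    3    4
Edit distance = dp[6][4] = 4

4


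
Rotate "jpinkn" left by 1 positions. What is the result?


Input: "jpinkn", rotate left by 1
First 1 characters: "j"
Remaining characters: "pinkn"
Concatenate remaining + first: "pinkn" + "j" = "pinknj"

pinknj


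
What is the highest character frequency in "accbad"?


Input: accbad
Character counts:
  'a': 2
  'b': 1
  'c': 2
  'd': 1
Maximum frequency: 2

2


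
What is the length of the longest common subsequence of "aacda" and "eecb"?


LCS of "aacda" and "eecb"
DP table:
           e    e    c    b
      0    0    0    0    0
  a   0    0    0    0    0
  a   0    0    0    0    0
  c   0    0    0    1    1
  d   0    0    0    1    1
  a   0    0    0    1    1
LCS length = dp[5][4] = 1

1


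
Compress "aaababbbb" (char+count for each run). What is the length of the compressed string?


Input: aaababbbb
Runs:
  'a' x 3 => "a3"
  'b' x 1 => "b1"
  'a' x 1 => "a1"
  'b' x 4 => "b4"
Compressed: "a3b1a1b4"
Compressed length: 8

8


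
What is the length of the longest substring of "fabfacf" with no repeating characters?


Input: "fabfacf"
Sliding window (track last position of each char):
  Position 0 ('f'): window [0,0] length 1 -- new best
  Position 1 ('a'): window [0,1] length 2 -- new best
  Position 2 ('b'): window [0,2] length 3 -- new best
  Position 3 ('f'): repeat (last at 0), move window start to 1
  Position 3 ('f'): window [1,3] length 3
  Position 4 ('a'): repeat (last at 1), move window start to 2
  Position 4 ('a'): window [2,4] length 3
  Position 5 ('c'): window [2,5] length 4 -- new best
  Position 6 ('f'): repeat (last at 3), move window start to 4
  Position 6 ('f'): window [4,6] length 3
Longest substring with no repeats: "bfac" with length 4

4


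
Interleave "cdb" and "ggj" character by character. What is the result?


Interleaving "cdb" and "ggj":
  Position 0: 'c' from first, 'g' from second => "cg"
  Position 1: 'd' from first, 'g' from second => "dg"
  Position 2: 'b' from first, 'j' from second => "bj"
Result: cgdgbj

cgdgbj


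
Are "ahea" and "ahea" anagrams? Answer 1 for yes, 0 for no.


Strings: "ahea", "ahea"
Sorted first:  aaeh
Sorted second: aaeh
Sorted forms match => anagrams

1


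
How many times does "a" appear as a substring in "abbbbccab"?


Searching for "a" in "abbbbccab"
Scanning each position:
  Position 0: "a" => MATCH
  Position 1: "b" => no
  Position 2: "b" => no
  Position 3: "b" => no
  Position 4: "b" => no
  Position 5: "c" => no
  Position 6: "c" => no
  Position 7: "a" => MATCH
  Position 8: "b" => no
Total occurrences: 2

2


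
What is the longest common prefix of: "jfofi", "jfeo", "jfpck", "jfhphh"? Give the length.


Words: jfofi, jfeo, jfpck, jfhphh
  Position 0: all 'j' => match
  Position 1: all 'f' => match
  Position 2: ('o', 'e', 'p', 'h') => mismatch, stop
LCP = "jf" (length 2)

2


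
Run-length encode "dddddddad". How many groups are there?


Input: dddddddad
Scanning for consecutive runs:
  Group 1: 'd' x 7 (positions 0-6)
  Group 2: 'a' x 1 (positions 7-7)
  Group 3: 'd' x 1 (positions 8-8)
Total groups: 3

3


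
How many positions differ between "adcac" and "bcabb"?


Comparing "adcac" and "bcabb" position by position:
  Position 0: 'a' vs 'b' => DIFFER
  Position 1: 'd' vs 'c' => DIFFER
  Position 2: 'c' vs 'a' => DIFFER
  Position 3: 'a' vs 'b' => DIFFER
  Position 4: 'c' vs 'b' => DIFFER
Positions that differ: 5

5


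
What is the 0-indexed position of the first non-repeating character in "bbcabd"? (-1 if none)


Input: bbcabd
Character frequencies:
  'a': 1
  'b': 3
  'c': 1
  'd': 1
Scanning left to right for freq == 1:
  Position 0 ('b'): freq=3, skip
  Position 1 ('b'): freq=3, skip
  Position 2 ('c'): unique! => answer = 2

2


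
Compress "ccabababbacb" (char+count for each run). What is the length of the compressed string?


Input: ccabababbacb
Runs:
  'c' x 2 => "c2"
  'a' x 1 => "a1"
  'b' x 1 => "b1"
  'a' x 1 => "a1"
  'b' x 1 => "b1"
  'a' x 1 => "a1"
  'b' x 2 => "b2"
  'a' x 1 => "a1"
  'c' x 1 => "c1"
  'b' x 1 => "b1"
Compressed: "c2a1b1a1b1a1b2a1c1b1"
Compressed length: 20

20


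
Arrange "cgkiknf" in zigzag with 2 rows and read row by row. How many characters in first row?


Zigzag "cgkiknf" into 2 rows:
Placing characters:
  'c' => row 0
  'g' => row 1
  'k' => row 0
  'i' => row 1
  'k' => row 0
  'n' => row 1
  'f' => row 0
Rows:
  Row 0: "ckkf"
  Row 1: "gin"
First row length: 4

4


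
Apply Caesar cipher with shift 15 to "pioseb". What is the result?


Caesar cipher: shift "pioseb" by 15
  'p' (pos 15) + 15 = pos 4 = 'e'
  'i' (pos 8) + 15 = pos 23 = 'x'
  'o' (pos 14) + 15 = pos 3 = 'd'
  's' (pos 18) + 15 = pos 7 = 'h'
  'e' (pos 4) + 15 = pos 19 = 't'
  'b' (pos 1) + 15 = pos 16 = 'q'
Result: exdhtq

exdhtq


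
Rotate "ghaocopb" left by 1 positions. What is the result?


Input: "ghaocopb", rotate left by 1
First 1 characters: "g"
Remaining characters: "haocopb"
Concatenate remaining + first: "haocopb" + "g" = "haocopbg"

haocopbg


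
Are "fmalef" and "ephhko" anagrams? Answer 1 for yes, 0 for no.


Strings: "fmalef", "ephhko"
Sorted first:  aefflm
Sorted second: ehhkop
Differ at position 0: 'a' vs 'e' => not anagrams

0


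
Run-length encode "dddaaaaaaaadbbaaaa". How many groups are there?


Input: dddaaaaaaaadbbaaaa
Scanning for consecutive runs:
  Group 1: 'd' x 3 (positions 0-2)
  Group 2: 'a' x 8 (positions 3-10)
  Group 3: 'd' x 1 (positions 11-11)
  Group 4: 'b' x 2 (positions 12-13)
  Group 5: 'a' x 4 (positions 14-17)
Total groups: 5

5


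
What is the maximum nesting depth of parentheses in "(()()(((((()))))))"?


Input: "(()()(((((()))))))"
Tracking depth:
  Position 0 '(': depth becomes 1
  Position 1 '(': depth becomes 2
  Position 2 ')': depth becomes 1
  Position 3 '(': depth becomes 2
  Position 4 ')': depth becomes 1
  Position 5 '(': depth becomes 2
  Position 6 '(': depth becomes 3
  Position 7 '(': depth becomes 4
  Position 8 '(': depth becomes 5
  Position 9 '(': depth becomes 6
  Position 10 '(': depth becomes 7
  Position 11 ')': depth becomes 6
  Position 12 ')': depth becomes 5
  Position 13 ')': depth becomes 4
  Position 14 ')': depth becomes 3
  Position 15 ')': depth becomes 2
  Position 16 ')': depth becomes 1
  Position 17 ')': depth becomes 0
Maximum depth reached: 7

7


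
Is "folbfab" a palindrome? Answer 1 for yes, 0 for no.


Input: folbfab
Reversed: bafblof
  Compare pos 0 ('f') with pos 6 ('b'): MISMATCH
  Compare pos 1 ('o') with pos 5 ('a'): MISMATCH
  Compare pos 2 ('l') with pos 4 ('f'): MISMATCH
Result: not a palindrome

0


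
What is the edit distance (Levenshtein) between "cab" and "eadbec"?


Computing edit distance: "cab" -> "eadbec"
DP table:
           e    a    d    b    e    c
      0    1    2    3    4    5    6
  c   1    1    2    3    4    5    5
  a   2    2    1    2    3    4    5
  b   3    3    2    2    2    3    4
Edit distance = dp[3][6] = 4

4


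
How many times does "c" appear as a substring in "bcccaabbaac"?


Searching for "c" in "bcccaabbaac"
Scanning each position:
  Position 0: "b" => no
  Position 1: "c" => MATCH
  Position 2: "c" => MATCH
  Position 3: "c" => MATCH
  Position 4: "a" => no
  Position 5: "a" => no
  Position 6: "b" => no
  Position 7: "b" => no
  Position 8: "a" => no
  Position 9: "a" => no
  Position 10: "c" => MATCH
Total occurrences: 4

4


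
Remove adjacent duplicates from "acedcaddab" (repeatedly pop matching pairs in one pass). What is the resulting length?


Input: acedcaddab
Stack-based adjacent duplicate removal:
  Read 'a': push. Stack: a
  Read 'c': push. Stack: ac
  Read 'e': push. Stack: ace
  Read 'd': push. Stack: aced
  Read 'c': push. Stack: acedc
  Read 'a': push. Stack: acedca
  Read 'd': push. Stack: acedcad
  Read 'd': matches stack top 'd' => pop. Stack: acedca
  Read 'a': matches stack top 'a' => pop. Stack: acedc
  Read 'b': push. Stack: acedcb
Final stack: "acedcb" (length 6)

6


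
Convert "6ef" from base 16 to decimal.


Input: "6ef" in base 16
Positional expansion:
  Digit '6' (value 6) x 16^2 = 1536
  Digit 'e' (value 14) x 16^1 = 224
  Digit 'f' (value 15) x 16^0 = 15
Sum = 1775

1775


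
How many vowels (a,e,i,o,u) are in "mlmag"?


Input: mlmag
Checking each character:
  'm' at position 0: consonant
  'l' at position 1: consonant
  'm' at position 2: consonant
  'a' at position 3: vowel (running total: 1)
  'g' at position 4: consonant
Total vowels: 1

1


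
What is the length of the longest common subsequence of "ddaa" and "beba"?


LCS of "ddaa" and "beba"
DP table:
           b    e    b    a
      0    0    0    0    0
  d   0    0    0    0    0
  d   0    0    0    0    0
  a   0    0    0    0    1
  a   0    0    0    0    1
LCS length = dp[4][4] = 1

1


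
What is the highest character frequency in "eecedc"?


Input: eecedc
Character counts:
  'c': 2
  'd': 1
  'e': 3
Maximum frequency: 3

3


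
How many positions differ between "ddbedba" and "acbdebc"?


Comparing "ddbedba" and "acbdebc" position by position:
  Position 0: 'd' vs 'a' => DIFFER
  Position 1: 'd' vs 'c' => DIFFER
  Position 2: 'b' vs 'b' => same
  Position 3: 'e' vs 'd' => DIFFER
  Position 4: 'd' vs 'e' => DIFFER
  Position 5: 'b' vs 'b' => same
  Position 6: 'a' vs 'c' => DIFFER
Positions that differ: 5

5


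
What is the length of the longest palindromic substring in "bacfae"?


Input: "bacfae"
Checking substrings for palindromes:
  No multi-char palindromic substrings found
Longest palindromic substring: "b" with length 1

1


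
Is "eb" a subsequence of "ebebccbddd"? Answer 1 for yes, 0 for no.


Check if "eb" is a subsequence of "ebebccbddd"
Greedy scan:
  Position 0 ('e'): matches sub[0] = 'e'
  Position 1 ('b'): matches sub[1] = 'b'
  Position 2 ('e'): no match needed
  Position 3 ('b'): no match needed
  Position 4 ('c'): no match needed
  Position 5 ('c'): no match needed
  Position 6 ('b'): no match needed
  Position 7 ('d'): no match needed
  Position 8 ('d'): no match needed
  Position 9 ('d'): no match needed
All 2 characters matched => is a subsequence

1


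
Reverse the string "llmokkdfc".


Input: llmokkdfc
Reading characters right to left:
  Position 8: 'c'
  Position 7: 'f'
  Position 6: 'd'
  Position 5: 'k'
  Position 4: 'k'
  Position 3: 'o'
  Position 2: 'm'
  Position 1: 'l'
  Position 0: 'l'
Reversed: cfdkkomll

cfdkkomll


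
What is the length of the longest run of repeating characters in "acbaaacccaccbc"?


Input: "acbaaacccaccbc"
Scanning for longest run:
  Position 1 ('c'): new char, reset run to 1
  Position 2 ('b'): new char, reset run to 1
  Position 3 ('a'): new char, reset run to 1
  Position 4 ('a'): continues run of 'a', length=2
  Position 5 ('a'): continues run of 'a', length=3
  Position 6 ('c'): new char, reset run to 1
  Position 7 ('c'): continues run of 'c', length=2
  Position 8 ('c'): continues run of 'c', length=3
  Position 9 ('a'): new char, reset run to 1
  Position 10 ('c'): new char, reset run to 1
  Position 11 ('c'): continues run of 'c', length=2
  Position 12 ('b'): new char, reset run to 1
  Position 13 ('c'): new char, reset run to 1
Longest run: 'a' with length 3

3


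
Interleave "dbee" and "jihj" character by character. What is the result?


Interleaving "dbee" and "jihj":
  Position 0: 'd' from first, 'j' from second => "dj"
  Position 1: 'b' from first, 'i' from second => "bi"
  Position 2: 'e' from first, 'h' from second => "eh"
  Position 3: 'e' from first, 'j' from second => "ej"
Result: djbiehej

djbiehej


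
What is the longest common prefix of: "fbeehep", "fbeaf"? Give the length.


Words: fbeehep, fbeaf
  Position 0: all 'f' => match
  Position 1: all 'b' => match
  Position 2: all 'e' => match
  Position 3: ('e', 'a') => mismatch, stop
LCP = "fbe" (length 3)

3


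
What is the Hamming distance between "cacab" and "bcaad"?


Comparing "cacab" and "bcaad" position by position:
  Position 0: 'c' vs 'b' => differ
  Position 1: 'a' vs 'c' => differ
  Position 2: 'c' vs 'a' => differ
  Position 3: 'a' vs 'a' => same
  Position 4: 'b' vs 'd' => differ
Total differences (Hamming distance): 4

4


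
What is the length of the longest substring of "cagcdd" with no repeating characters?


Input: "cagcdd"
Sliding window (track last position of each char):
  Position 0 ('c'): window [0,0] length 1 -- new best
  Position 1 ('a'): window [0,1] length 2 -- new best
  Position 2 ('g'): window [0,2] length 3 -- new best
  Position 3 ('c'): repeat (last at 0), move window start to 1
  Position 3 ('c'): window [1,3] length 3
  Position 4 ('d'): window [1,4] length 4 -- new best
  Position 5 ('d'): repeat (last at 4), move window start to 5
  Position 5 ('d'): window [5,5] length 1
Longest substring with no repeats: "agcd" with length 4

4


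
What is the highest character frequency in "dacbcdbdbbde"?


Input: dacbcdbdbbde
Character counts:
  'a': 1
  'b': 4
  'c': 2
  'd': 4
  'e': 1
Maximum frequency: 4

4


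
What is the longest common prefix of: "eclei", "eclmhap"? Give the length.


Words: eclei, eclmhap
  Position 0: all 'e' => match
  Position 1: all 'c' => match
  Position 2: all 'l' => match
  Position 3: ('e', 'm') => mismatch, stop
LCP = "ecl" (length 3)

3


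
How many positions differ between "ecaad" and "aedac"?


Comparing "ecaad" and "aedac" position by position:
  Position 0: 'e' vs 'a' => DIFFER
  Position 1: 'c' vs 'e' => DIFFER
  Position 2: 'a' vs 'd' => DIFFER
  Position 3: 'a' vs 'a' => same
  Position 4: 'd' vs 'c' => DIFFER
Positions that differ: 4

4


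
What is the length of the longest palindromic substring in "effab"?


Input: "effab"
Checking substrings for palindromes:
  [1:3] "ff" (len 2) => palindrome
Longest palindromic substring: "ff" with length 2

2


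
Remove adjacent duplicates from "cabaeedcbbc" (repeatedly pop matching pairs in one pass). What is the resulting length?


Input: cabaeedcbbc
Stack-based adjacent duplicate removal:
  Read 'c': push. Stack: c
  Read 'a': push. Stack: ca
  Read 'b': push. Stack: cab
  Read 'a': push. Stack: caba
  Read 'e': push. Stack: cabae
  Read 'e': matches stack top 'e' => pop. Stack: caba
  Read 'd': push. Stack: cabad
  Read 'c': push. Stack: cabadc
  Read 'b': push. Stack: cabadcb
  Read 'b': matches stack top 'b' => pop. Stack: cabadc
  Read 'c': matches stack top 'c' => pop. Stack: cabad
Final stack: "cabad" (length 5)

5


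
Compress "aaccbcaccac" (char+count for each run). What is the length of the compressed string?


Input: aaccbcaccac
Runs:
  'a' x 2 => "a2"
  'c' x 2 => "c2"
  'b' x 1 => "b1"
  'c' x 1 => "c1"
  'a' x 1 => "a1"
  'c' x 2 => "c2"
  'a' x 1 => "a1"
  'c' x 1 => "c1"
Compressed: "a2c2b1c1a1c2a1c1"
Compressed length: 16

16


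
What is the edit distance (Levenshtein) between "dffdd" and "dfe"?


Computing edit distance: "dffdd" -> "dfe"
DP table:
           d    f    e
      0    1    2    3
  d   1    0    1    2
  f   2    1    0    1
  f   3    2    1    1
  d   4    3    2    2
  d   5    4    3    3
Edit distance = dp[5][3] = 3

3


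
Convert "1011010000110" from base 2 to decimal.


Input: "1011010000110" in base 2
Positional expansion:
  Digit '1' (value 1) x 2^12 = 4096
  Digit '0' (value 0) x 2^11 = 0
  Digit '1' (value 1) x 2^10 = 1024
  Digit '1' (value 1) x 2^9 = 512
  Digit '0' (value 0) x 2^8 = 0
  Digit '1' (value 1) x 2^7 = 128
  Digit '0' (value 0) x 2^6 = 0
  Digit '0' (value 0) x 2^5 = 0
  Digit '0' (value 0) x 2^4 = 0
  Digit '0' (value 0) x 2^3 = 0
  Digit '1' (value 1) x 2^2 = 4
  Digit '1' (value 1) x 2^1 = 2
  Digit '0' (value 0) x 2^0 = 0
Sum = 5766

5766


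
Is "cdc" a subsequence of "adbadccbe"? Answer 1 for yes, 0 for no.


Check if "cdc" is a subsequence of "adbadccbe"
Greedy scan:
  Position 0 ('a'): no match needed
  Position 1 ('d'): no match needed
  Position 2 ('b'): no match needed
  Position 3 ('a'): no match needed
  Position 4 ('d'): no match needed
  Position 5 ('c'): matches sub[0] = 'c'
  Position 6 ('c'): no match needed
  Position 7 ('b'): no match needed
  Position 8 ('e'): no match needed
Only matched 1/3 characters => not a subsequence

0


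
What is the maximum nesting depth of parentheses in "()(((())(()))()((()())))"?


Input: "()(((())(()))()((()())))"
Tracking depth:
  Position 0 '(': depth becomes 1
  Position 1 ')': depth becomes 0
  Position 2 '(': depth becomes 1
  Position 3 '(': depth becomes 2
  Position 4 '(': depth becomes 3
  Position 5 '(': depth becomes 4
  Position 6 ')': depth becomes 3
  Position 7 ')': depth becomes 2
  Position 8 '(': depth becomes 3
  Position 9 '(': depth becomes 4
  Position 10 ')': depth becomes 3
  Position 11 ')': depth becomes 2
  Position 12 ')': depth becomes 1
  Position 13 '(': depth becomes 2
  Position 14 ')': depth becomes 1
  Position 15 '(': depth becomes 2
  Position 16 '(': depth becomes 3
  Position 17 '(': depth becomes 4
  Position 18 ')': depth becomes 3
  Position 19 '(': depth becomes 4
  Position 20 ')': depth becomes 3
  Position 21 ')': depth becomes 2
  Position 22 ')': depth becomes 1
  Position 23 ')': depth becomes 0
Maximum depth reached: 4

4


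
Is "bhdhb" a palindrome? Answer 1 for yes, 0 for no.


Input: bhdhb
Reversed: bhdhb
  Compare pos 0 ('b') with pos 4 ('b'): match
  Compare pos 1 ('h') with pos 3 ('h'): match
Result: palindrome

1


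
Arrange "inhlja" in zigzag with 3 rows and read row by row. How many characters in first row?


Zigzag "inhlja" into 3 rows:
Placing characters:
  'i' => row 0
  'n' => row 1
  'h' => row 2
  'l' => row 1
  'j' => row 0
  'a' => row 1
Rows:
  Row 0: "ij"
  Row 1: "nla"
  Row 2: "h"
First row length: 2

2


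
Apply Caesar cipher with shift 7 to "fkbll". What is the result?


Caesar cipher: shift "fkbll" by 7
  'f' (pos 5) + 7 = pos 12 = 'm'
  'k' (pos 10) + 7 = pos 17 = 'r'
  'b' (pos 1) + 7 = pos 8 = 'i'
  'l' (pos 11) + 7 = pos 18 = 's'
  'l' (pos 11) + 7 = pos 18 = 's'
Result: mriss

mriss


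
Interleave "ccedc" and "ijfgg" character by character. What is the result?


Interleaving "ccedc" and "ijfgg":
  Position 0: 'c' from first, 'i' from second => "ci"
  Position 1: 'c' from first, 'j' from second => "cj"
  Position 2: 'e' from first, 'f' from second => "ef"
  Position 3: 'd' from first, 'g' from second => "dg"
  Position 4: 'c' from first, 'g' from second => "cg"
Result: cicjefdgcg

cicjefdgcg


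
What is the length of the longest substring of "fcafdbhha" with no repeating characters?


Input: "fcafdbhha"
Sliding window (track last position of each char):
  Position 0 ('f'): window [0,0] length 1 -- new best
  Position 1 ('c'): window [0,1] length 2 -- new best
  Position 2 ('a'): window [0,2] length 3 -- new best
  Position 3 ('f'): repeat (last at 0), move window start to 1
  Position 3 ('f'): window [1,3] length 3
  Position 4 ('d'): window [1,4] length 4 -- new best
  Position 5 ('b'): window [1,5] length 5 -- new best
  Position 6 ('h'): window [1,6] length 6 -- new best
  Position 7 ('h'): repeat (last at 6), move window start to 7
  Position 7 ('h'): window [7,7] length 1
  Position 8 ('a'): window [7,8] length 2
Longest substring with no repeats: "cafdbh" with length 6

6


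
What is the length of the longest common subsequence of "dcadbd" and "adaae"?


LCS of "dcadbd" and "adaae"
DP table:
           a    d    a    a    e
      0    0    0    0    0    0
  d   0    0    1    1    1    1
  c   0    0    1    1    1    1
  a   0    1    1    2    2    2
  d   0    1    2    2    2    2
  b   0    1    2    2    2    2
  d   0    1    2    2    2    2
LCS length = dp[6][5] = 2

2


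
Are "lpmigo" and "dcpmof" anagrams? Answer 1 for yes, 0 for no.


Strings: "lpmigo", "dcpmof"
Sorted first:  gilmop
Sorted second: cdfmop
Differ at position 0: 'g' vs 'c' => not anagrams

0


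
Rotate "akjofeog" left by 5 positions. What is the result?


Input: "akjofeog", rotate left by 5
First 5 characters: "akjof"
Remaining characters: "eog"
Concatenate remaining + first: "eog" + "akjof" = "eogakjof"

eogakjof


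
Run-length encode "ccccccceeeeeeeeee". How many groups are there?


Input: ccccccceeeeeeeeee
Scanning for consecutive runs:
  Group 1: 'c' x 7 (positions 0-6)
  Group 2: 'e' x 10 (positions 7-16)
Total groups: 2

2


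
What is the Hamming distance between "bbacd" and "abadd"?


Comparing "bbacd" and "abadd" position by position:
  Position 0: 'b' vs 'a' => differ
  Position 1: 'b' vs 'b' => same
  Position 2: 'a' vs 'a' => same
  Position 3: 'c' vs 'd' => differ
  Position 4: 'd' vs 'd' => same
Total differences (Hamming distance): 2

2


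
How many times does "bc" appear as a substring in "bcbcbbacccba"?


Searching for "bc" in "bcbcbbacccba"
Scanning each position:
  Position 0: "bc" => MATCH
  Position 1: "cb" => no
  Position 2: "bc" => MATCH
  Position 3: "cb" => no
  Position 4: "bb" => no
  Position 5: "ba" => no
  Position 6: "ac" => no
  Position 7: "cc" => no
  Position 8: "cc" => no
  Position 9: "cb" => no
  Position 10: "ba" => no
Total occurrences: 2

2


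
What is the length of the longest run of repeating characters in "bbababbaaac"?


Input: "bbababbaaac"
Scanning for longest run:
  Position 1 ('b'): continues run of 'b', length=2
  Position 2 ('a'): new char, reset run to 1
  Position 3 ('b'): new char, reset run to 1
  Position 4 ('a'): new char, reset run to 1
  Position 5 ('b'): new char, reset run to 1
  Position 6 ('b'): continues run of 'b', length=2
  Position 7 ('a'): new char, reset run to 1
  Position 8 ('a'): continues run of 'a', length=2
  Position 9 ('a'): continues run of 'a', length=3
  Position 10 ('c'): new char, reset run to 1
Longest run: 'a' with length 3

3


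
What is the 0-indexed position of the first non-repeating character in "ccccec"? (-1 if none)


Input: ccccec
Character frequencies:
  'c': 5
  'e': 1
Scanning left to right for freq == 1:
  Position 0 ('c'): freq=5, skip
  Position 1 ('c'): freq=5, skip
  Position 2 ('c'): freq=5, skip
  Position 3 ('c'): freq=5, skip
  Position 4 ('e'): unique! => answer = 4

4


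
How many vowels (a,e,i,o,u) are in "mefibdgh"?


Input: mefibdgh
Checking each character:
  'm' at position 0: consonant
  'e' at position 1: vowel (running total: 1)
  'f' at position 2: consonant
  'i' at position 3: vowel (running total: 2)
  'b' at position 4: consonant
  'd' at position 5: consonant
  'g' at position 6: consonant
  'h' at position 7: consonant
Total vowels: 2

2


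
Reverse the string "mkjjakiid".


Input: mkjjakiid
Reading characters right to left:
  Position 8: 'd'
  Position 7: 'i'
  Position 6: 'i'
  Position 5: 'k'
  Position 4: 'a'
  Position 3: 'j'
  Position 2: 'j'
  Position 1: 'k'
  Position 0: 'm'
Reversed: diikajjkm

diikajjkm


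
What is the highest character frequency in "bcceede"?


Input: bcceede
Character counts:
  'b': 1
  'c': 2
  'd': 1
  'e': 3
Maximum frequency: 3

3


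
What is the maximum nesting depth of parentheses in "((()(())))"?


Input: "((()(())))"
Tracking depth:
  Position 0 '(': depth becomes 1
  Position 1 '(': depth becomes 2
  Position 2 '(': depth becomes 3
  Position 3 ')': depth becomes 2
  Position 4 '(': depth becomes 3
  Position 5 '(': depth becomes 4
  Position 6 ')': depth becomes 3
  Position 7 ')': depth becomes 2
  Position 8 ')': depth becomes 1
  Position 9 ')': depth becomes 0
Maximum depth reached: 4

4


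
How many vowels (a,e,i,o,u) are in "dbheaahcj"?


Input: dbheaahcj
Checking each character:
  'd' at position 0: consonant
  'b' at position 1: consonant
  'h' at position 2: consonant
  'e' at position 3: vowel (running total: 1)
  'a' at position 4: vowel (running total: 2)
  'a' at position 5: vowel (running total: 3)
  'h' at position 6: consonant
  'c' at position 7: consonant
  'j' at position 8: consonant
Total vowels: 3

3


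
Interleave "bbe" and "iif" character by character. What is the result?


Interleaving "bbe" and "iif":
  Position 0: 'b' from first, 'i' from second => "bi"
  Position 1: 'b' from first, 'i' from second => "bi"
  Position 2: 'e' from first, 'f' from second => "ef"
Result: bibief

bibief


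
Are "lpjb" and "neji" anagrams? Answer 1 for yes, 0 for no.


Strings: "lpjb", "neji"
Sorted first:  bjlp
Sorted second: eijn
Differ at position 0: 'b' vs 'e' => not anagrams

0


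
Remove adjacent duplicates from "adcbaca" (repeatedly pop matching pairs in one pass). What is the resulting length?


Input: adcbaca
Stack-based adjacent duplicate removal:
  Read 'a': push. Stack: a
  Read 'd': push. Stack: ad
  Read 'c': push. Stack: adc
  Read 'b': push. Stack: adcb
  Read 'a': push. Stack: adcba
  Read 'c': push. Stack: adcbac
  Read 'a': push. Stack: adcbaca
Final stack: "adcbaca" (length 7)

7


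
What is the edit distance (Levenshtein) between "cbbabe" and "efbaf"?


Computing edit distance: "cbbabe" -> "efbaf"
DP table:
           e    f    b    a    f
      0    1    2    3    4    5
  c   1    1    2    3    4    5
  b   2    2    2    2    3    4
  b   3    3    3    2    3    4
  a   4    4    4    3    2    3
  b   5    5    5    4    3    3
  e   6    5    6    5    4    4
Edit distance = dp[6][5] = 4

4


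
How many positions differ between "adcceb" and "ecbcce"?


Comparing "adcceb" and "ecbcce" position by position:
  Position 0: 'a' vs 'e' => DIFFER
  Position 1: 'd' vs 'c' => DIFFER
  Position 2: 'c' vs 'b' => DIFFER
  Position 3: 'c' vs 'c' => same
  Position 4: 'e' vs 'c' => DIFFER
  Position 5: 'b' vs 'e' => DIFFER
Positions that differ: 5

5


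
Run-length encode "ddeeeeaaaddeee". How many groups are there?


Input: ddeeeeaaaddeee
Scanning for consecutive runs:
  Group 1: 'd' x 2 (positions 0-1)
  Group 2: 'e' x 4 (positions 2-5)
  Group 3: 'a' x 3 (positions 6-8)
  Group 4: 'd' x 2 (positions 9-10)
  Group 5: 'e' x 3 (positions 11-13)
Total groups: 5

5


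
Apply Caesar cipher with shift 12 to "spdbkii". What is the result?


Caesar cipher: shift "spdbkii" by 12
  's' (pos 18) + 12 = pos 4 = 'e'
  'p' (pos 15) + 12 = pos 1 = 'b'
  'd' (pos 3) + 12 = pos 15 = 'p'
  'b' (pos 1) + 12 = pos 13 = 'n'
  'k' (pos 10) + 12 = pos 22 = 'w'
  'i' (pos 8) + 12 = pos 20 = 'u'
  'i' (pos 8) + 12 = pos 20 = 'u'
Result: ebpnwuu

ebpnwuu


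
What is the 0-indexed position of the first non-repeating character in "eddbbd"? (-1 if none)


Input: eddbbd
Character frequencies:
  'b': 2
  'd': 3
  'e': 1
Scanning left to right for freq == 1:
  Position 0 ('e'): unique! => answer = 0

0


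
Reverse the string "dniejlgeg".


Input: dniejlgeg
Reading characters right to left:
  Position 8: 'g'
  Position 7: 'e'
  Position 6: 'g'
  Position 5: 'l'
  Position 4: 'j'
  Position 3: 'e'
  Position 2: 'i'
  Position 1: 'n'
  Position 0: 'd'
Reversed: gegljeind

gegljeind


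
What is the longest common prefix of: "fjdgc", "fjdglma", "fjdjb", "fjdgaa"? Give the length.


Words: fjdgc, fjdglma, fjdjb, fjdgaa
  Position 0: all 'f' => match
  Position 1: all 'j' => match
  Position 2: all 'd' => match
  Position 3: ('g', 'g', 'j', 'g') => mismatch, stop
LCP = "fjd" (length 3)

3


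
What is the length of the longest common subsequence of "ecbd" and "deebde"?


LCS of "ecbd" and "deebde"
DP table:
           d    e    e    b    d    e
      0    0    0    0    0    0    0
  e   0    0    1    1    1    1    1
  c   0    0    1    1    1    1    1
  b   0    0    1    1    2    2    2
  d   0    1    1    1    2    3    3
LCS length = dp[4][6] = 3

3


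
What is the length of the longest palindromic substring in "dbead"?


Input: "dbead"
Checking substrings for palindromes:
  No multi-char palindromic substrings found
Longest palindromic substring: "d" with length 1

1


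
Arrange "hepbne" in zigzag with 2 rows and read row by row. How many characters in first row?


Zigzag "hepbne" into 2 rows:
Placing characters:
  'h' => row 0
  'e' => row 1
  'p' => row 0
  'b' => row 1
  'n' => row 0
  'e' => row 1
Rows:
  Row 0: "hpn"
  Row 1: "ebe"
First row length: 3

3


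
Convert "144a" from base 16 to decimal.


Input: "144a" in base 16
Positional expansion:
  Digit '1' (value 1) x 16^3 = 4096
  Digit '4' (value 4) x 16^2 = 1024
  Digit '4' (value 4) x 16^1 = 64
  Digit 'a' (value 10) x 16^0 = 10
Sum = 5194

5194


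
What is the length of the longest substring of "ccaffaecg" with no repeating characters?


Input: "ccaffaecg"
Sliding window (track last position of each char):
  Position 0 ('c'): window [0,0] length 1 -- new best
  Position 1 ('c'): repeat (last at 0), move window start to 1
  Position 1 ('c'): window [1,1] length 1
  Position 2 ('a'): window [1,2] length 2 -- new best
  Position 3 ('f'): window [1,3] length 3 -- new best
  Position 4 ('f'): repeat (last at 3), move window start to 4
  Position 4 ('f'): window [4,4] length 1
  Position 5 ('a'): window [4,5] length 2
  Position 6 ('e'): window [4,6] length 3
  Position 7 ('c'): window [4,7] length 4 -- new best
  Position 8 ('g'): window [4,8] length 5 -- new best
Longest substring with no repeats: "faecg" with length 5

5


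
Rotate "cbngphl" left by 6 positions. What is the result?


Input: "cbngphl", rotate left by 6
First 6 characters: "cbngph"
Remaining characters: "l"
Concatenate remaining + first: "l" + "cbngph" = "lcbngph"

lcbngph


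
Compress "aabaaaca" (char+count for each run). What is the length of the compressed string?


Input: aabaaaca
Runs:
  'a' x 2 => "a2"
  'b' x 1 => "b1"
  'a' x 3 => "a3"
  'c' x 1 => "c1"
  'a' x 1 => "a1"
Compressed: "a2b1a3c1a1"
Compressed length: 10

10


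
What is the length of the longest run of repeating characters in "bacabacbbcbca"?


Input: "bacabacbbcbca"
Scanning for longest run:
  Position 1 ('a'): new char, reset run to 1
  Position 2 ('c'): new char, reset run to 1
  Position 3 ('a'): new char, reset run to 1
  Position 4 ('b'): new char, reset run to 1
  Position 5 ('a'): new char, reset run to 1
  Position 6 ('c'): new char, reset run to 1
  Position 7 ('b'): new char, reset run to 1
  Position 8 ('b'): continues run of 'b', length=2
  Position 9 ('c'): new char, reset run to 1
  Position 10 ('b'): new char, reset run to 1
  Position 11 ('c'): new char, reset run to 1
  Position 12 ('a'): new char, reset run to 1
Longest run: 'b' with length 2

2


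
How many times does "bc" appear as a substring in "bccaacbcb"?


Searching for "bc" in "bccaacbcb"
Scanning each position:
  Position 0: "bc" => MATCH
  Position 1: "cc" => no
  Position 2: "ca" => no
  Position 3: "aa" => no
  Position 4: "ac" => no
  Position 5: "cb" => no
  Position 6: "bc" => MATCH
  Position 7: "cb" => no
Total occurrences: 2

2


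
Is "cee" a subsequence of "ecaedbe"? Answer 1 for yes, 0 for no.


Check if "cee" is a subsequence of "ecaedbe"
Greedy scan:
  Position 0 ('e'): no match needed
  Position 1 ('c'): matches sub[0] = 'c'
  Position 2 ('a'): no match needed
  Position 3 ('e'): matches sub[1] = 'e'
  Position 4 ('d'): no match needed
  Position 5 ('b'): no match needed
  Position 6 ('e'): matches sub[2] = 'e'
All 3 characters matched => is a subsequence

1


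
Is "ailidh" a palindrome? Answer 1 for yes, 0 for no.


Input: ailidh
Reversed: hdilia
  Compare pos 0 ('a') with pos 5 ('h'): MISMATCH
  Compare pos 1 ('i') with pos 4 ('d'): MISMATCH
  Compare pos 2 ('l') with pos 3 ('i'): MISMATCH
Result: not a palindrome

0


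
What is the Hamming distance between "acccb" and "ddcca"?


Comparing "acccb" and "ddcca" position by position:
  Position 0: 'a' vs 'd' => differ
  Position 1: 'c' vs 'd' => differ
  Position 2: 'c' vs 'c' => same
  Position 3: 'c' vs 'c' => same
  Position 4: 'b' vs 'a' => differ
Total differences (Hamming distance): 3

3


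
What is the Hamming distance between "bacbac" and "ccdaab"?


Comparing "bacbac" and "ccdaab" position by position:
  Position 0: 'b' vs 'c' => differ
  Position 1: 'a' vs 'c' => differ
  Position 2: 'c' vs 'd' => differ
  Position 3: 'b' vs 'a' => differ
  Position 4: 'a' vs 'a' => same
  Position 5: 'c' vs 'b' => differ
Total differences (Hamming distance): 5

5


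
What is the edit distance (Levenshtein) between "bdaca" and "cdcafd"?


Computing edit distance: "bdaca" -> "cdcafd"
DP table:
           c    d    c    a    f    d
      0    1    2    3    4    5    6
  b   1    1    2    3    4    5    6
  d   2    2    1    2    3    4    5
  a   3    3    2    2    2    3    4
  c   4    3    3    2    3    3    4
  a   5    4    4    3    2    3    4
Edit distance = dp[5][6] = 4

4


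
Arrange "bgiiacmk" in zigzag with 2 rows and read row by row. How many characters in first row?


Zigzag "bgiiacmk" into 2 rows:
Placing characters:
  'b' => row 0
  'g' => row 1
  'i' => row 0
  'i' => row 1
  'a' => row 0
  'c' => row 1
  'm' => row 0
  'k' => row 1
Rows:
  Row 0: "biam"
  Row 1: "gick"
First row length: 4

4


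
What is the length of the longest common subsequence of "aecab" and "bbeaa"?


LCS of "aecab" and "bbeaa"
DP table:
           b    b    e    a    a
      0    0    0    0    0    0
  a   0    0    0    0    1    1
  e   0    0    0    1    1    1
  c   0    0    0    1    1    1
  a   0    0    0    1    2    2
  b   0    1    1    1    2    2
LCS length = dp[5][5] = 2

2


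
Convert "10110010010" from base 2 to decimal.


Input: "10110010010" in base 2
Positional expansion:
  Digit '1' (value 1) x 2^10 = 1024
  Digit '0' (value 0) x 2^9 = 0
  Digit '1' (value 1) x 2^8 = 256
  Digit '1' (value 1) x 2^7 = 128
  Digit '0' (value 0) x 2^6 = 0
  Digit '0' (value 0) x 2^5 = 0
  Digit '1' (value 1) x 2^4 = 16
  Digit '0' (value 0) x 2^3 = 0
  Digit '0' (value 0) x 2^2 = 0
  Digit '1' (value 1) x 2^1 = 2
  Digit '0' (value 0) x 2^0 = 0
Sum = 1426

1426


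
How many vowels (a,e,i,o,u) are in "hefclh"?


Input: hefclh
Checking each character:
  'h' at position 0: consonant
  'e' at position 1: vowel (running total: 1)
  'f' at position 2: consonant
  'c' at position 3: consonant
  'l' at position 4: consonant
  'h' at position 5: consonant
Total vowels: 1

1


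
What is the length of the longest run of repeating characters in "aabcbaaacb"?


Input: "aabcbaaacb"
Scanning for longest run:
  Position 1 ('a'): continues run of 'a', length=2
  Position 2 ('b'): new char, reset run to 1
  Position 3 ('c'): new char, reset run to 1
  Position 4 ('b'): new char, reset run to 1
  Position 5 ('a'): new char, reset run to 1
  Position 6 ('a'): continues run of 'a', length=2
  Position 7 ('a'): continues run of 'a', length=3
  Position 8 ('c'): new char, reset run to 1
  Position 9 ('b'): new char, reset run to 1
Longest run: 'a' with length 3

3


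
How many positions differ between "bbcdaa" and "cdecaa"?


Comparing "bbcdaa" and "cdecaa" position by position:
  Position 0: 'b' vs 'c' => DIFFER
  Position 1: 'b' vs 'd' => DIFFER
  Position 2: 'c' vs 'e' => DIFFER
  Position 3: 'd' vs 'c' => DIFFER
  Position 4: 'a' vs 'a' => same
  Position 5: 'a' vs 'a' => same
Positions that differ: 4

4


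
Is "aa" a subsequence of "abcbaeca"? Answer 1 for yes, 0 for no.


Check if "aa" is a subsequence of "abcbaeca"
Greedy scan:
  Position 0 ('a'): matches sub[0] = 'a'
  Position 1 ('b'): no match needed
  Position 2 ('c'): no match needed
  Position 3 ('b'): no match needed
  Position 4 ('a'): matches sub[1] = 'a'
  Position 5 ('e'): no match needed
  Position 6 ('c'): no match needed
  Position 7 ('a'): no match needed
All 2 characters matched => is a subsequence

1


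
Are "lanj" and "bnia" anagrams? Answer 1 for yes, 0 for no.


Strings: "lanj", "bnia"
Sorted first:  ajln
Sorted second: abin
Differ at position 1: 'j' vs 'b' => not anagrams

0


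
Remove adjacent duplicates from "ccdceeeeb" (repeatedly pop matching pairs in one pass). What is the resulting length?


Input: ccdceeeeb
Stack-based adjacent duplicate removal:
  Read 'c': push. Stack: c
  Read 'c': matches stack top 'c' => pop. Stack: (empty)
  Read 'd': push. Stack: d
  Read 'c': push. Stack: dc
  Read 'e': push. Stack: dce
  Read 'e': matches stack top 'e' => pop. Stack: dc
  Read 'e': push. Stack: dce
  Read 'e': matches stack top 'e' => pop. Stack: dc
  Read 'b': push. Stack: dcb
Final stack: "dcb" (length 3)

3


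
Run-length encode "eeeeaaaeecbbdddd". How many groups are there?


Input: eeeeaaaeecbbdddd
Scanning for consecutive runs:
  Group 1: 'e' x 4 (positions 0-3)
  Group 2: 'a' x 3 (positions 4-6)
  Group 3: 'e' x 2 (positions 7-8)
  Group 4: 'c' x 1 (positions 9-9)
  Group 5: 'b' x 2 (positions 10-11)
  Group 6: 'd' x 4 (positions 12-15)
Total groups: 6

6


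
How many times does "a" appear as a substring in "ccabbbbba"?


Searching for "a" in "ccabbbbba"
Scanning each position:
  Position 0: "c" => no
  Position 1: "c" => no
  Position 2: "a" => MATCH
  Position 3: "b" => no
  Position 4: "b" => no
  Position 5: "b" => no
  Position 6: "b" => no
  Position 7: "b" => no
  Position 8: "a" => MATCH
Total occurrences: 2

2


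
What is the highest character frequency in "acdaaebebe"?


Input: acdaaebebe
Character counts:
  'a': 3
  'b': 2
  'c': 1
  'd': 1
  'e': 3
Maximum frequency: 3

3


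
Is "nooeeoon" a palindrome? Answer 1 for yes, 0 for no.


Input: nooeeoon
Reversed: nooeeoon
  Compare pos 0 ('n') with pos 7 ('n'): match
  Compare pos 1 ('o') with pos 6 ('o'): match
  Compare pos 2 ('o') with pos 5 ('o'): match
  Compare pos 3 ('e') with pos 4 ('e'): match
Result: palindrome

1


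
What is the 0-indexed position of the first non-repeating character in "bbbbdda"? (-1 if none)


Input: bbbbdda
Character frequencies:
  'a': 1
  'b': 4
  'd': 2
Scanning left to right for freq == 1:
  Position 0 ('b'): freq=4, skip
  Position 1 ('b'): freq=4, skip
  Position 2 ('b'): freq=4, skip
  Position 3 ('b'): freq=4, skip
  Position 4 ('d'): freq=2, skip
  Position 5 ('d'): freq=2, skip
  Position 6 ('a'): unique! => answer = 6

6


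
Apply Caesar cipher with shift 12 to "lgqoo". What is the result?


Caesar cipher: shift "lgqoo" by 12
  'l' (pos 11) + 12 = pos 23 = 'x'
  'g' (pos 6) + 12 = pos 18 = 's'
  'q' (pos 16) + 12 = pos 2 = 'c'
  'o' (pos 14) + 12 = pos 0 = 'a'
  'o' (pos 14) + 12 = pos 0 = 'a'
Result: xscaa

xscaa


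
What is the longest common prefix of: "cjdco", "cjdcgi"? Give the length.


Words: cjdco, cjdcgi
  Position 0: all 'c' => match
  Position 1: all 'j' => match
  Position 2: all 'd' => match
  Position 3: all 'c' => match
  Position 4: ('o', 'g') => mismatch, stop
LCP = "cjdc" (length 4)

4


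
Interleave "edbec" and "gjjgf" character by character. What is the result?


Interleaving "edbec" and "gjjgf":
  Position 0: 'e' from first, 'g' from second => "eg"
  Position 1: 'd' from first, 'j' from second => "dj"
  Position 2: 'b' from first, 'j' from second => "bj"
  Position 3: 'e' from first, 'g' from second => "eg"
  Position 4: 'c' from first, 'f' from second => "cf"
Result: egdjbjegcf

egdjbjegcf


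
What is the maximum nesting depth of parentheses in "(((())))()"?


Input: "(((())))()"
Tracking depth:
  Position 0 '(': depth becomes 1
  Position 1 '(': depth becomes 2
  Position 2 '(': depth becomes 3
  Position 3 '(': depth becomes 4
  Position 4 ')': depth becomes 3
  Position 5 ')': depth becomes 2
  Position 6 ')': depth becomes 1
  Position 7 ')': depth becomes 0
  Position 8 '(': depth becomes 1
  Position 9 ')': depth becomes 0
Maximum depth reached: 4

4


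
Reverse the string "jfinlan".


Input: jfinlan
Reading characters right to left:
  Position 6: 'n'
  Position 5: 'a'
  Position 4: 'l'
  Position 3: 'n'
  Position 2: 'i'
  Position 1: 'f'
  Position 0: 'j'
Reversed: nalnifj

nalnifj
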